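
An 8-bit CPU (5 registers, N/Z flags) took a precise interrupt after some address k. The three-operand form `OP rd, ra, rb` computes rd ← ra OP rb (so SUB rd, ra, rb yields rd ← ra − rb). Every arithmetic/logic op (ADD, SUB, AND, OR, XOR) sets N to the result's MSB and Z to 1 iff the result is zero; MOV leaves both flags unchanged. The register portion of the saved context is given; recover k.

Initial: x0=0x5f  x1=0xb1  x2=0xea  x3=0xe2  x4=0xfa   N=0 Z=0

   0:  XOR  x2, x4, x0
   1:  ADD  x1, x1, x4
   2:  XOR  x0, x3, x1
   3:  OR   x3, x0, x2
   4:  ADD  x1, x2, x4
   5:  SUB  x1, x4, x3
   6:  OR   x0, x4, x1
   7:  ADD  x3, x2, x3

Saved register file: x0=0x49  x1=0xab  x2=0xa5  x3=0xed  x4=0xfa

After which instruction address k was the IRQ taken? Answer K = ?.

after  0: x0=0x5f x1=0xb1 x2=0xa5 x3=0xe2 x4=0xfa  N=1 Z=0
after  1: x0=0x5f x1=0xab x2=0xa5 x3=0xe2 x4=0xfa  N=1 Z=0
after  2: x0=0x49 x1=0xab x2=0xa5 x3=0xe2 x4=0xfa  N=0 Z=0
after  3: x0=0x49 x1=0xab x2=0xa5 x3=0xed x4=0xfa  N=1 Z=0
-- IRQ taken; context saved, return-PC = 4 --

K = 3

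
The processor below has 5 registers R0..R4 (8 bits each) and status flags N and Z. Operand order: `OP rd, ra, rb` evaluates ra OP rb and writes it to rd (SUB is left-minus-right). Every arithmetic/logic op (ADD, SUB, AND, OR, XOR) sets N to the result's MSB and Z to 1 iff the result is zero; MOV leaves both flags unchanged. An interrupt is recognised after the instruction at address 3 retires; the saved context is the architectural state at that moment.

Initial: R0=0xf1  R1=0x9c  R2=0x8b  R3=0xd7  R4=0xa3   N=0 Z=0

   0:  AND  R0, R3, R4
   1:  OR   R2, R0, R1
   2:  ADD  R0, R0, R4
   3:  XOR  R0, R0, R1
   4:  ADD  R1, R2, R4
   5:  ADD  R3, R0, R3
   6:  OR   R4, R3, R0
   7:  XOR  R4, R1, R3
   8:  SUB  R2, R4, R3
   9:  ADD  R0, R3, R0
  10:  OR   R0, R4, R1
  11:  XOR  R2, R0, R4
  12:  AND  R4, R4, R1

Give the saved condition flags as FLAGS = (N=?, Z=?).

FLAGS = (N=1, Z=0)

after  0: R0=0x83 R1=0x9c R2=0x8b R3=0xd7 R4=0xa3  N=1 Z=0
after  1: R0=0x83 R1=0x9c R2=0x9f R3=0xd7 R4=0xa3  N=1 Z=0
after  2: R0=0x26 R1=0x9c R2=0x9f R3=0xd7 R4=0xa3  N=0 Z=0
after  3: R0=0xba R1=0x9c R2=0x9f R3=0xd7 R4=0xa3  N=1 Z=0
-- IRQ taken; context saved, return-PC = 4 --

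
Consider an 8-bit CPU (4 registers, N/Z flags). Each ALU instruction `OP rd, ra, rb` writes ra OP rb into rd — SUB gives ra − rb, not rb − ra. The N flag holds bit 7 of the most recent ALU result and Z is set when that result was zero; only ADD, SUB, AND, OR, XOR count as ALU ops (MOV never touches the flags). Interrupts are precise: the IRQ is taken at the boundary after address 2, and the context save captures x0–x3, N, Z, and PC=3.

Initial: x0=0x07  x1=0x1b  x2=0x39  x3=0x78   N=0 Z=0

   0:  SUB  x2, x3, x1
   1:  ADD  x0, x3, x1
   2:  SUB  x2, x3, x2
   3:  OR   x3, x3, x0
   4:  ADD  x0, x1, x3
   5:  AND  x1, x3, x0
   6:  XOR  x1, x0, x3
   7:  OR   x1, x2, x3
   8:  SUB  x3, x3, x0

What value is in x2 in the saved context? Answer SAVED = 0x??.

SAVED = 0x1b

after  0: x0=0x07 x1=0x1b x2=0x5d x3=0x78  N=0 Z=0
after  1: x0=0x93 x1=0x1b x2=0x5d x3=0x78  N=1 Z=0
after  2: x0=0x93 x1=0x1b x2=0x1b x3=0x78  N=0 Z=0
-- IRQ taken; context saved, return-PC = 3 --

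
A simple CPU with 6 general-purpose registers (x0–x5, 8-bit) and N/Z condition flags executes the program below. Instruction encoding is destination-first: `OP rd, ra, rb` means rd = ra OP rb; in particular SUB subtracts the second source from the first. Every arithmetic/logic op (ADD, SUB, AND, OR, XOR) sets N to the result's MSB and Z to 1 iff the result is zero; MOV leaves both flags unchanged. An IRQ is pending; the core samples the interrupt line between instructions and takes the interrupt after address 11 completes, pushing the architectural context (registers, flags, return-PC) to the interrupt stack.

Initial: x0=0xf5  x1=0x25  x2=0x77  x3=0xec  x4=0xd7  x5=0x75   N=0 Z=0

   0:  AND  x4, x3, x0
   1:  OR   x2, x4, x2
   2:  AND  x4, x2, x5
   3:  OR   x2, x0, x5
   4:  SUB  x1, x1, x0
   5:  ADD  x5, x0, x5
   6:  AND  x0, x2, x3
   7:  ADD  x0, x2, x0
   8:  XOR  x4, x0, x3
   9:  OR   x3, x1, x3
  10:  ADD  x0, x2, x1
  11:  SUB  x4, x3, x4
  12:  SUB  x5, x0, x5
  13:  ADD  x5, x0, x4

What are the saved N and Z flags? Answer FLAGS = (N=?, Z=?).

after  0: x0=0xf5 x1=0x25 x2=0x77 x3=0xec x4=0xe4 x5=0x75  N=1 Z=0
after  1: x0=0xf5 x1=0x25 x2=0xf7 x3=0xec x4=0xe4 x5=0x75  N=1 Z=0
after  2: x0=0xf5 x1=0x25 x2=0xf7 x3=0xec x4=0x75 x5=0x75  N=0 Z=0
after  3: x0=0xf5 x1=0x25 x2=0xf5 x3=0xec x4=0x75 x5=0x75  N=1 Z=0
after  4: x0=0xf5 x1=0x30 x2=0xf5 x3=0xec x4=0x75 x5=0x75  N=0 Z=0
after  5: x0=0xf5 x1=0x30 x2=0xf5 x3=0xec x4=0x75 x5=0x6a  N=0 Z=0
after  6: x0=0xe4 x1=0x30 x2=0xf5 x3=0xec x4=0x75 x5=0x6a  N=1 Z=0
after  7: x0=0xd9 x1=0x30 x2=0xf5 x3=0xec x4=0x75 x5=0x6a  N=1 Z=0
after  8: x0=0xd9 x1=0x30 x2=0xf5 x3=0xec x4=0x35 x5=0x6a  N=0 Z=0
after  9: x0=0xd9 x1=0x30 x2=0xf5 x3=0xfc x4=0x35 x5=0x6a  N=1 Z=0
after 10: x0=0x25 x1=0x30 x2=0xf5 x3=0xfc x4=0x35 x5=0x6a  N=0 Z=0
after 11: x0=0x25 x1=0x30 x2=0xf5 x3=0xfc x4=0xc7 x5=0x6a  N=1 Z=0
-- IRQ taken; context saved, return-PC = 12 --

FLAGS = (N=1, Z=0)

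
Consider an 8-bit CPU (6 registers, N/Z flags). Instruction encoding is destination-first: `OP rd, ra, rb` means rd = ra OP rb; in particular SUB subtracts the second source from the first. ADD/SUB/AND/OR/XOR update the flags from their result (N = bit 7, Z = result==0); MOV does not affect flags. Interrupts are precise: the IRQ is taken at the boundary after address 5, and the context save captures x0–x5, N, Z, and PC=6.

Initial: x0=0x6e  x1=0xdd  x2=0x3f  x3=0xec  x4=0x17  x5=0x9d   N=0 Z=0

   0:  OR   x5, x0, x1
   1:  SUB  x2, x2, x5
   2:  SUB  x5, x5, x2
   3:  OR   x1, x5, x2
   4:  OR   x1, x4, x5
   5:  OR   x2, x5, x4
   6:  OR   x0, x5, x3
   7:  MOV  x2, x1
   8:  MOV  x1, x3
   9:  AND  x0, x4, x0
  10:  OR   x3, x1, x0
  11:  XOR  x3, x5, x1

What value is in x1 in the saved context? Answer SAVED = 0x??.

after  0: x0=0x6e x1=0xdd x2=0x3f x3=0xec x4=0x17 x5=0xff  N=1 Z=0
after  1: x0=0x6e x1=0xdd x2=0x40 x3=0xec x4=0x17 x5=0xff  N=0 Z=0
after  2: x0=0x6e x1=0xdd x2=0x40 x3=0xec x4=0x17 x5=0xbf  N=1 Z=0
after  3: x0=0x6e x1=0xff x2=0x40 x3=0xec x4=0x17 x5=0xbf  N=1 Z=0
after  4: x0=0x6e x1=0xbf x2=0x40 x3=0xec x4=0x17 x5=0xbf  N=1 Z=0
after  5: x0=0x6e x1=0xbf x2=0xbf x3=0xec x4=0x17 x5=0xbf  N=1 Z=0
-- IRQ taken; context saved, return-PC = 6 --

SAVED = 0xbf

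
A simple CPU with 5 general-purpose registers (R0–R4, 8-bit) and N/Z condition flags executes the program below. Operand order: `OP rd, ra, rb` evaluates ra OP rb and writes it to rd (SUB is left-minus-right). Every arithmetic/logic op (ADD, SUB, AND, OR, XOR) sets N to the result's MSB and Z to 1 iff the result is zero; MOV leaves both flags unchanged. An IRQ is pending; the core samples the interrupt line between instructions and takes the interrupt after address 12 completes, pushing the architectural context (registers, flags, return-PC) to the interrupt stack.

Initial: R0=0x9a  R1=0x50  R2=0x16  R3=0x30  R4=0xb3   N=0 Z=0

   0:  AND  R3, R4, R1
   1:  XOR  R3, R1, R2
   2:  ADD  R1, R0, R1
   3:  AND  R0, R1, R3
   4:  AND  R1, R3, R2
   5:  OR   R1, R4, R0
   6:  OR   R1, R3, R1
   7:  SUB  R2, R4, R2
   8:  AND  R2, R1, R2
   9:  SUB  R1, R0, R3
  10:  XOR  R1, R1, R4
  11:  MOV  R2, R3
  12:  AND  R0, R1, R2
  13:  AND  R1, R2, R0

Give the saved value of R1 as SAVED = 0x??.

SAVED = 0x4f

after  0: R0=0x9a R1=0x50 R2=0x16 R3=0x10 R4=0xb3  N=0 Z=0
after  1: R0=0x9a R1=0x50 R2=0x16 R3=0x46 R4=0xb3  N=0 Z=0
after  2: R0=0x9a R1=0xea R2=0x16 R3=0x46 R4=0xb3  N=1 Z=0
after  3: R0=0x42 R1=0xea R2=0x16 R3=0x46 R4=0xb3  N=0 Z=0
after  4: R0=0x42 R1=0x06 R2=0x16 R3=0x46 R4=0xb3  N=0 Z=0
after  5: R0=0x42 R1=0xf3 R2=0x16 R3=0x46 R4=0xb3  N=1 Z=0
after  6: R0=0x42 R1=0xf7 R2=0x16 R3=0x46 R4=0xb3  N=1 Z=0
after  7: R0=0x42 R1=0xf7 R2=0x9d R3=0x46 R4=0xb3  N=1 Z=0
after  8: R0=0x42 R1=0xf7 R2=0x95 R3=0x46 R4=0xb3  N=1 Z=0
after  9: R0=0x42 R1=0xfc R2=0x95 R3=0x46 R4=0xb3  N=1 Z=0
after 10: R0=0x42 R1=0x4f R2=0x95 R3=0x46 R4=0xb3  N=0 Z=0
after 11: R0=0x42 R1=0x4f R2=0x46 R3=0x46 R4=0xb3  N=0 Z=0
after 12: R0=0x46 R1=0x4f R2=0x46 R3=0x46 R4=0xb3  N=0 Z=0
-- IRQ taken; context saved, return-PC = 13 --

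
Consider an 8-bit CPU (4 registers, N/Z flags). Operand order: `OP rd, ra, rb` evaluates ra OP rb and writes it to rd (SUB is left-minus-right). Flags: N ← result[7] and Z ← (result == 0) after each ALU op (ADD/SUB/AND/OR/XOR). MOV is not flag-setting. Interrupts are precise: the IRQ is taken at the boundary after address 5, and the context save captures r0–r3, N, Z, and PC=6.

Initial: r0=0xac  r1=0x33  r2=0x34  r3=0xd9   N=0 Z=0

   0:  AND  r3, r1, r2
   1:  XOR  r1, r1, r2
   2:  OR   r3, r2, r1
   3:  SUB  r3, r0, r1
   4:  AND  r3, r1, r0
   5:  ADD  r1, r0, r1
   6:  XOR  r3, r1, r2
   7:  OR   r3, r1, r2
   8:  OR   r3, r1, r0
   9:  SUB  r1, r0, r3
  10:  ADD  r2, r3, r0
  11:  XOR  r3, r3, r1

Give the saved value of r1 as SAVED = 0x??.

SAVED = 0xb3

after  0: r0=0xac r1=0x33 r2=0x34 r3=0x30  N=0 Z=0
after  1: r0=0xac r1=0x07 r2=0x34 r3=0x30  N=0 Z=0
after  2: r0=0xac r1=0x07 r2=0x34 r3=0x37  N=0 Z=0
after  3: r0=0xac r1=0x07 r2=0x34 r3=0xa5  N=1 Z=0
after  4: r0=0xac r1=0x07 r2=0x34 r3=0x04  N=0 Z=0
after  5: r0=0xac r1=0xb3 r2=0x34 r3=0x04  N=1 Z=0
-- IRQ taken; context saved, return-PC = 6 --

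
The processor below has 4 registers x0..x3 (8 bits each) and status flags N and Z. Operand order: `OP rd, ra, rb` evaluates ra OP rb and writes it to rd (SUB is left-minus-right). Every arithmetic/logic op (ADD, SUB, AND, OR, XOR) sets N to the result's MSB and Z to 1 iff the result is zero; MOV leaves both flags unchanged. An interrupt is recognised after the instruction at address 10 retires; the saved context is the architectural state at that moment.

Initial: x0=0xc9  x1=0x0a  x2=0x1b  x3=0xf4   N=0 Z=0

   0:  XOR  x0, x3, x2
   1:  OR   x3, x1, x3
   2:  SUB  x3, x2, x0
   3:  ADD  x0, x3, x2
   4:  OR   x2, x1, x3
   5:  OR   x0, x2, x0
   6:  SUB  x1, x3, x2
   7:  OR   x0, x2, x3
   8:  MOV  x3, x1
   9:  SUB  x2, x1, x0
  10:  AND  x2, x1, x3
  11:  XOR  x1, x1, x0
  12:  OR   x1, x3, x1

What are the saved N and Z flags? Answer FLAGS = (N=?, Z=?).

FLAGS = (N=1, Z=0)

after  0: x0=0xef x1=0x0a x2=0x1b x3=0xf4  N=1 Z=0
after  1: x0=0xef x1=0x0a x2=0x1b x3=0xfe  N=1 Z=0
after  2: x0=0xef x1=0x0a x2=0x1b x3=0x2c  N=0 Z=0
after  3: x0=0x47 x1=0x0a x2=0x1b x3=0x2c  N=0 Z=0
after  4: x0=0x47 x1=0x0a x2=0x2e x3=0x2c  N=0 Z=0
after  5: x0=0x6f x1=0x0a x2=0x2e x3=0x2c  N=0 Z=0
after  6: x0=0x6f x1=0xfe x2=0x2e x3=0x2c  N=1 Z=0
after  7: x0=0x2e x1=0xfe x2=0x2e x3=0x2c  N=0 Z=0
after  8: x0=0x2e x1=0xfe x2=0x2e x3=0xfe  N=0 Z=0
after  9: x0=0x2e x1=0xfe x2=0xd0 x3=0xfe  N=1 Z=0
after 10: x0=0x2e x1=0xfe x2=0xfe x3=0xfe  N=1 Z=0
-- IRQ taken; context saved, return-PC = 11 --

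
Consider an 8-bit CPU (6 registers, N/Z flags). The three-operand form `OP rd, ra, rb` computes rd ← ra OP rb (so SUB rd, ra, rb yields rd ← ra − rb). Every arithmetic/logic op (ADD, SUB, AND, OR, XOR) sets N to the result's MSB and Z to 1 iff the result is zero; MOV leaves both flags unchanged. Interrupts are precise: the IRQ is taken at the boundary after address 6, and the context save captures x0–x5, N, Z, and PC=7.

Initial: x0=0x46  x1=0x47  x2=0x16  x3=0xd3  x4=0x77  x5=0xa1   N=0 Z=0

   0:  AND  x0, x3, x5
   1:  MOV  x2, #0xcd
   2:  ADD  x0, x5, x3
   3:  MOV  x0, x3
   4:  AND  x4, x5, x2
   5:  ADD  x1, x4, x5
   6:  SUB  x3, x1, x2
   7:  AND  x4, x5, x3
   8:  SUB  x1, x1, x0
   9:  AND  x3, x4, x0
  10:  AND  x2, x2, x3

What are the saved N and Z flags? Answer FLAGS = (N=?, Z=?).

after  0: x0=0x81 x1=0x47 x2=0x16 x3=0xd3 x4=0x77 x5=0xa1  N=1 Z=0
after  1: x0=0x81 x1=0x47 x2=0xcd x3=0xd3 x4=0x77 x5=0xa1  N=1 Z=0
after  2: x0=0x74 x1=0x47 x2=0xcd x3=0xd3 x4=0x77 x5=0xa1  N=0 Z=0
after  3: x0=0xd3 x1=0x47 x2=0xcd x3=0xd3 x4=0x77 x5=0xa1  N=0 Z=0
after  4: x0=0xd3 x1=0x47 x2=0xcd x3=0xd3 x4=0x81 x5=0xa1  N=1 Z=0
after  5: x0=0xd3 x1=0x22 x2=0xcd x3=0xd3 x4=0x81 x5=0xa1  N=0 Z=0
after  6: x0=0xd3 x1=0x22 x2=0xcd x3=0x55 x4=0x81 x5=0xa1  N=0 Z=0
-- IRQ taken; context saved, return-PC = 7 --

FLAGS = (N=0, Z=0)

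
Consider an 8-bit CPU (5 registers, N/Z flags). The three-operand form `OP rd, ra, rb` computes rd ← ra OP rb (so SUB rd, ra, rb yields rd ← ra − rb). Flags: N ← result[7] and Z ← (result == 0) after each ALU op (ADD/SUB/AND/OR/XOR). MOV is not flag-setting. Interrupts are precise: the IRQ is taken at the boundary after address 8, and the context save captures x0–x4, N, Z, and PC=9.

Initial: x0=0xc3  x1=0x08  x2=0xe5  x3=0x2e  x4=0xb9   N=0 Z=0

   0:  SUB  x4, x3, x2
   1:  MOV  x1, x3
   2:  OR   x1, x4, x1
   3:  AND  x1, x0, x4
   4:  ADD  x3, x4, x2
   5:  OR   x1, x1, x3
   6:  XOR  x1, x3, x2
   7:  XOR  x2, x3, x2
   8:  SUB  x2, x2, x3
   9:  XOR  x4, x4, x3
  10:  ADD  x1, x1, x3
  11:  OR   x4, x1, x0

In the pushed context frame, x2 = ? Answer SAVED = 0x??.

SAVED = 0x9d

after  0: x0=0xc3 x1=0x08 x2=0xe5 x3=0x2e x4=0x49  N=0 Z=0
after  1: x0=0xc3 x1=0x2e x2=0xe5 x3=0x2e x4=0x49  N=0 Z=0
after  2: x0=0xc3 x1=0x6f x2=0xe5 x3=0x2e x4=0x49  N=0 Z=0
after  3: x0=0xc3 x1=0x41 x2=0xe5 x3=0x2e x4=0x49  N=0 Z=0
after  4: x0=0xc3 x1=0x41 x2=0xe5 x3=0x2e x4=0x49  N=0 Z=0
after  5: x0=0xc3 x1=0x6f x2=0xe5 x3=0x2e x4=0x49  N=0 Z=0
after  6: x0=0xc3 x1=0xcb x2=0xe5 x3=0x2e x4=0x49  N=1 Z=0
after  7: x0=0xc3 x1=0xcb x2=0xcb x3=0x2e x4=0x49  N=1 Z=0
after  8: x0=0xc3 x1=0xcb x2=0x9d x3=0x2e x4=0x49  N=1 Z=0
-- IRQ taken; context saved, return-PC = 9 --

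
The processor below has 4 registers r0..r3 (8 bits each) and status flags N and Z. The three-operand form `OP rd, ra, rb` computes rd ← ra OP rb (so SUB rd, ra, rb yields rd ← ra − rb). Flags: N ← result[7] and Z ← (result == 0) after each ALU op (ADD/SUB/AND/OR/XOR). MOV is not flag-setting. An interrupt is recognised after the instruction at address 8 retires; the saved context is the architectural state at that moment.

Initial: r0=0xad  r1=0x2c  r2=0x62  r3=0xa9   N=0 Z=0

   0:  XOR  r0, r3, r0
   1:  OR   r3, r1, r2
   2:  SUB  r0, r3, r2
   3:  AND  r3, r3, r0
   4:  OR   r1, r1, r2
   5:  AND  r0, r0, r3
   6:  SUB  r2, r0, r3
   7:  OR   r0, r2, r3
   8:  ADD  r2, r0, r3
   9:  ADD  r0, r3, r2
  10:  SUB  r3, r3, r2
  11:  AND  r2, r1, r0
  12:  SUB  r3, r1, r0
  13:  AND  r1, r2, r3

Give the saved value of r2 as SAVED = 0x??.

after  0: r0=0x04 r1=0x2c r2=0x62 r3=0xa9  N=0 Z=0
after  1: r0=0x04 r1=0x2c r2=0x62 r3=0x6e  N=0 Z=0
after  2: r0=0x0c r1=0x2c r2=0x62 r3=0x6e  N=0 Z=0
after  3: r0=0x0c r1=0x2c r2=0x62 r3=0x0c  N=0 Z=0
after  4: r0=0x0c r1=0x6e r2=0x62 r3=0x0c  N=0 Z=0
after  5: r0=0x0c r1=0x6e r2=0x62 r3=0x0c  N=0 Z=0
after  6: r0=0x0c r1=0x6e r2=0x00 r3=0x0c  N=0 Z=1
after  7: r0=0x0c r1=0x6e r2=0x00 r3=0x0c  N=0 Z=0
after  8: r0=0x0c r1=0x6e r2=0x18 r3=0x0c  N=0 Z=0
-- IRQ taken; context saved, return-PC = 9 --

SAVED = 0x18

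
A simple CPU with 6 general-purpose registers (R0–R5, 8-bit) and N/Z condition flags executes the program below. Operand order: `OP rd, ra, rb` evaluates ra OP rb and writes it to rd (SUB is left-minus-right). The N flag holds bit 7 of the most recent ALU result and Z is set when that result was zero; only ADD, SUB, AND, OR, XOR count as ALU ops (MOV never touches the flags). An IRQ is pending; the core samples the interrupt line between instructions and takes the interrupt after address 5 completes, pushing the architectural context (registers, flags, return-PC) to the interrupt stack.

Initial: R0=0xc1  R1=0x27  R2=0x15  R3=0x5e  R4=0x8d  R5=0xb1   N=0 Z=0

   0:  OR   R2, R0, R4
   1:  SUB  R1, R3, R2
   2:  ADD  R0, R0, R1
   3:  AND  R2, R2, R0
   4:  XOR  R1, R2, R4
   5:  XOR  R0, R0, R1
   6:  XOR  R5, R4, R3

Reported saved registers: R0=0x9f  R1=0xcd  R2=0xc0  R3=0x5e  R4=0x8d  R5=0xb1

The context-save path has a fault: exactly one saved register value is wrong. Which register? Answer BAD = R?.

after  0: R0=0xc1 R1=0x27 R2=0xcd R3=0x5e R4=0x8d R5=0xb1  N=1 Z=0
after  1: R0=0xc1 R1=0x91 R2=0xcd R3=0x5e R4=0x8d R5=0xb1  N=1 Z=0
after  2: R0=0x52 R1=0x91 R2=0xcd R3=0x5e R4=0x8d R5=0xb1  N=0 Z=0
after  3: R0=0x52 R1=0x91 R2=0x40 R3=0x5e R4=0x8d R5=0xb1  N=0 Z=0
after  4: R0=0x52 R1=0xcd R2=0x40 R3=0x5e R4=0x8d R5=0xb1  N=1 Z=0
after  5: R0=0x9f R1=0xcd R2=0x40 R3=0x5e R4=0x8d R5=0xb1  N=1 Z=0
-- IRQ taken; context saved, return-PC = 6 --
mismatch: R2: reported 0xc0 vs actual 0x40

BAD = R2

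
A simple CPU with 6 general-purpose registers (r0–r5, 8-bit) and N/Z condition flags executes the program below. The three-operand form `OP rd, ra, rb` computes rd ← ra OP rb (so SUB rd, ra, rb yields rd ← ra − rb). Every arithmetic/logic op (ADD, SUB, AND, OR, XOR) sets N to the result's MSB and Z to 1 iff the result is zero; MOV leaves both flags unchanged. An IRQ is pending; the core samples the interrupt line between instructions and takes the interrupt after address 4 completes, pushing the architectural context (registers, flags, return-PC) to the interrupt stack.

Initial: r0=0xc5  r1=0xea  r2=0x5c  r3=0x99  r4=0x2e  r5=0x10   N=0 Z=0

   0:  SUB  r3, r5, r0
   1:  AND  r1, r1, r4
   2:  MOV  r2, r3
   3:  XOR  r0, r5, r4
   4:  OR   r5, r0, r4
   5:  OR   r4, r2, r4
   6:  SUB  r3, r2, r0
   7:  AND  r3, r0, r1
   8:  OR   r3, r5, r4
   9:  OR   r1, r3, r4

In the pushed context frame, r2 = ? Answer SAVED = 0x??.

after  0: r0=0xc5 r1=0xea r2=0x5c r3=0x4b r4=0x2e r5=0x10  N=0 Z=0
after  1: r0=0xc5 r1=0x2a r2=0x5c r3=0x4b r4=0x2e r5=0x10  N=0 Z=0
after  2: r0=0xc5 r1=0x2a r2=0x4b r3=0x4b r4=0x2e r5=0x10  N=0 Z=0
after  3: r0=0x3e r1=0x2a r2=0x4b r3=0x4b r4=0x2e r5=0x10  N=0 Z=0
after  4: r0=0x3e r1=0x2a r2=0x4b r3=0x4b r4=0x2e r5=0x3e  N=0 Z=0
-- IRQ taken; context saved, return-PC = 5 --

SAVED = 0x4b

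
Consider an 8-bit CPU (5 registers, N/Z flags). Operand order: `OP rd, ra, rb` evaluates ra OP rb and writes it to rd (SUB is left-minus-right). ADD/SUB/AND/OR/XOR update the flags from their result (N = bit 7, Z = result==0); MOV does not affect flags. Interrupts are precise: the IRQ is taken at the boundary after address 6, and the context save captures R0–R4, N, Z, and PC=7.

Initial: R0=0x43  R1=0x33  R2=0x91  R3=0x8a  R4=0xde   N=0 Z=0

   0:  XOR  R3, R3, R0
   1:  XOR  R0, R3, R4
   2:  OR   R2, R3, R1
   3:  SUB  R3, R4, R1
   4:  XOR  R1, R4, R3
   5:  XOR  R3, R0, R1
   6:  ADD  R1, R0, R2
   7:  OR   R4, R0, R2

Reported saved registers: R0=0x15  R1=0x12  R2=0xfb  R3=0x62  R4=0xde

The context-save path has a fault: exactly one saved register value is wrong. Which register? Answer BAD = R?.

after  0: R0=0x43 R1=0x33 R2=0x91 R3=0xc9 R4=0xde  N=1 Z=0
after  1: R0=0x17 R1=0x33 R2=0x91 R3=0xc9 R4=0xde  N=0 Z=0
after  2: R0=0x17 R1=0x33 R2=0xfb R3=0xc9 R4=0xde  N=1 Z=0
after  3: R0=0x17 R1=0x33 R2=0xfb R3=0xab R4=0xde  N=1 Z=0
after  4: R0=0x17 R1=0x75 R2=0xfb R3=0xab R4=0xde  N=0 Z=0
after  5: R0=0x17 R1=0x75 R2=0xfb R3=0x62 R4=0xde  N=0 Z=0
after  6: R0=0x17 R1=0x12 R2=0xfb R3=0x62 R4=0xde  N=0 Z=0
-- IRQ taken; context saved, return-PC = 7 --
mismatch: R0: reported 0x15 vs actual 0x17

BAD = R0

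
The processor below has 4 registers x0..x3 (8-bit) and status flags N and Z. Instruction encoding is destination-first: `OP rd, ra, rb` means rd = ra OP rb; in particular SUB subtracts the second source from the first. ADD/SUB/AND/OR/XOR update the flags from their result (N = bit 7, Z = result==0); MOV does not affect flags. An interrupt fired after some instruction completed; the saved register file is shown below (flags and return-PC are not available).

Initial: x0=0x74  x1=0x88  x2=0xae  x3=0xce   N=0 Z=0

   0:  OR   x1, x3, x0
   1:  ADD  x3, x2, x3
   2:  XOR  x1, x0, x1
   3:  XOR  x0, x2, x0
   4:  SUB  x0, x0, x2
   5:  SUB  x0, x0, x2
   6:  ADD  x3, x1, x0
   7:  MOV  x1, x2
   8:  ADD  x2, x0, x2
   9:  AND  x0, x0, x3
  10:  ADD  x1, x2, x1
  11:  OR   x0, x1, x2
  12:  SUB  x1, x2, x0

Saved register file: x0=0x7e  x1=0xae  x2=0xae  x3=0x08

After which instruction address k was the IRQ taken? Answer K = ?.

after  0: x0=0x74 x1=0xfe x2=0xae x3=0xce  N=1 Z=0
after  1: x0=0x74 x1=0xfe x2=0xae x3=0x7c  N=0 Z=0
after  2: x0=0x74 x1=0x8a x2=0xae x3=0x7c  N=1 Z=0
after  3: x0=0xda x1=0x8a x2=0xae x3=0x7c  N=1 Z=0
after  4: x0=0x2c x1=0x8a x2=0xae x3=0x7c  N=0 Z=0
after  5: x0=0x7e x1=0x8a x2=0xae x3=0x7c  N=0 Z=0
after  6: x0=0x7e x1=0x8a x2=0xae x3=0x08  N=0 Z=0
after  7: x0=0x7e x1=0xae x2=0xae x3=0x08  N=0 Z=0
-- IRQ taken; context saved, return-PC = 8 --

K = 7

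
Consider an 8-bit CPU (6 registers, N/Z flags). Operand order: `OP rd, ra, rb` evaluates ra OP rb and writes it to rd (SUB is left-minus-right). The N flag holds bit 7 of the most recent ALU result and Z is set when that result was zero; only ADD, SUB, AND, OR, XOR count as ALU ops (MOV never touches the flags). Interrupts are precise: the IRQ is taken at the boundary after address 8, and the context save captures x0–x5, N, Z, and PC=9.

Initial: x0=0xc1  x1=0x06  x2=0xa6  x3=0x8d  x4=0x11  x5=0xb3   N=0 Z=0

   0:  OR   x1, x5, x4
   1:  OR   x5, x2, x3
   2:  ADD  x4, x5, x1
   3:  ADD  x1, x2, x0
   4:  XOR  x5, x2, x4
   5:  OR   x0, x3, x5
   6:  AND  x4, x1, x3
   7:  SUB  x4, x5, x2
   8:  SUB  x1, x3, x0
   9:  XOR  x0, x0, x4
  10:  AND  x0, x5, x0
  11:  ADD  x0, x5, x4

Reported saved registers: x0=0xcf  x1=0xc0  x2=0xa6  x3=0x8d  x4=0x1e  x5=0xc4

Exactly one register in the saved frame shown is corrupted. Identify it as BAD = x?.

BAD = x0

after  0: x0=0xc1 x1=0xb3 x2=0xa6 x3=0x8d x4=0x11 x5=0xb3  N=1 Z=0
after  1: x0=0xc1 x1=0xb3 x2=0xa6 x3=0x8d x4=0x11 x5=0xaf  N=1 Z=0
after  2: x0=0xc1 x1=0xb3 x2=0xa6 x3=0x8d x4=0x62 x5=0xaf  N=0 Z=0
after  3: x0=0xc1 x1=0x67 x2=0xa6 x3=0x8d x4=0x62 x5=0xaf  N=0 Z=0
after  4: x0=0xc1 x1=0x67 x2=0xa6 x3=0x8d x4=0x62 x5=0xc4  N=1 Z=0
after  5: x0=0xcd x1=0x67 x2=0xa6 x3=0x8d x4=0x62 x5=0xc4  N=1 Z=0
after  6: x0=0xcd x1=0x67 x2=0xa6 x3=0x8d x4=0x05 x5=0xc4  N=0 Z=0
after  7: x0=0xcd x1=0x67 x2=0xa6 x3=0x8d x4=0x1e x5=0xc4  N=0 Z=0
after  8: x0=0xcd x1=0xc0 x2=0xa6 x3=0x8d x4=0x1e x5=0xc4  N=1 Z=0
-- IRQ taken; context saved, return-PC = 9 --
mismatch: x0: reported 0xcf vs actual 0xcd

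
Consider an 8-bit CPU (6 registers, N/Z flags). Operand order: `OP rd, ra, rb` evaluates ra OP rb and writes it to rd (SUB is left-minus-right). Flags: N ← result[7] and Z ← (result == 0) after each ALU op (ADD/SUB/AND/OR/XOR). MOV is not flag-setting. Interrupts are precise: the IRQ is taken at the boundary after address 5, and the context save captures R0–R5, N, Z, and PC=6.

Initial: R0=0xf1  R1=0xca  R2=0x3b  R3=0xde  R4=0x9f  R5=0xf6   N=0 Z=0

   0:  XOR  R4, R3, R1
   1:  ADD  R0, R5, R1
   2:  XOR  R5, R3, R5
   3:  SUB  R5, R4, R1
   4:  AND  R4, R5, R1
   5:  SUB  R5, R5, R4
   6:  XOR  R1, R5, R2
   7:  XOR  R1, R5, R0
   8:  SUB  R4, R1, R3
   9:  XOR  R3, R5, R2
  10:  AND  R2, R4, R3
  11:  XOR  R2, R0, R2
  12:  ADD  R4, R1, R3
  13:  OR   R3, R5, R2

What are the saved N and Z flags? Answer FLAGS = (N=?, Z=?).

FLAGS = (N=0, Z=1)

after  0: R0=0xf1 R1=0xca R2=0x3b R3=0xde R4=0x14 R5=0xf6  N=0 Z=0
after  1: R0=0xc0 R1=0xca R2=0x3b R3=0xde R4=0x14 R5=0xf6  N=1 Z=0
after  2: R0=0xc0 R1=0xca R2=0x3b R3=0xde R4=0x14 R5=0x28  N=0 Z=0
after  3: R0=0xc0 R1=0xca R2=0x3b R3=0xde R4=0x14 R5=0x4a  N=0 Z=0
after  4: R0=0xc0 R1=0xca R2=0x3b R3=0xde R4=0x4a R5=0x4a  N=0 Z=0
after  5: R0=0xc0 R1=0xca R2=0x3b R3=0xde R4=0x4a R5=0x00  N=0 Z=1
-- IRQ taken; context saved, return-PC = 6 --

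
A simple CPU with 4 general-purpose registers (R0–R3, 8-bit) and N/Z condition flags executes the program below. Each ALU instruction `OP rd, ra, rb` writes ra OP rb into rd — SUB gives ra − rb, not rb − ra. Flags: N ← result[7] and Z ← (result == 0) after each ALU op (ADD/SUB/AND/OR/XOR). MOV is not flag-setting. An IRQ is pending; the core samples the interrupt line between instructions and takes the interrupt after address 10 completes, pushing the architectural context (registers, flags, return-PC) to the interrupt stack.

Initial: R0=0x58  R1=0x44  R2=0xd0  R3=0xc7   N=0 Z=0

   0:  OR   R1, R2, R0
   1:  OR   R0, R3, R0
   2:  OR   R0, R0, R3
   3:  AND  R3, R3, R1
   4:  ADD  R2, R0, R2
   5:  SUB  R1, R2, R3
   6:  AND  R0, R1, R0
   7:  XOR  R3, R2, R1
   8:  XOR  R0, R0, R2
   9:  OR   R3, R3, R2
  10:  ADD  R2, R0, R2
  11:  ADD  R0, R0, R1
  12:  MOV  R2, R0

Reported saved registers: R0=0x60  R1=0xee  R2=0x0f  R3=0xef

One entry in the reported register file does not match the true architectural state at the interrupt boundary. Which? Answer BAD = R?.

BAD = R1

after  0: R0=0x58 R1=0xd8 R2=0xd0 R3=0xc7  N=1 Z=0
after  1: R0=0xdf R1=0xd8 R2=0xd0 R3=0xc7  N=1 Z=0
after  2: R0=0xdf R1=0xd8 R2=0xd0 R3=0xc7  N=1 Z=0
after  3: R0=0xdf R1=0xd8 R2=0xd0 R3=0xc0  N=1 Z=0
after  4: R0=0xdf R1=0xd8 R2=0xaf R3=0xc0  N=1 Z=0
after  5: R0=0xdf R1=0xef R2=0xaf R3=0xc0  N=1 Z=0
after  6: R0=0xcf R1=0xef R2=0xaf R3=0xc0  N=1 Z=0
after  7: R0=0xcf R1=0xef R2=0xaf R3=0x40  N=0 Z=0
after  8: R0=0x60 R1=0xef R2=0xaf R3=0x40  N=0 Z=0
after  9: R0=0x60 R1=0xef R2=0xaf R3=0xef  N=1 Z=0
after 10: R0=0x60 R1=0xef R2=0x0f R3=0xef  N=0 Z=0
-- IRQ taken; context saved, return-PC = 11 --
mismatch: R1: reported 0xee vs actual 0xef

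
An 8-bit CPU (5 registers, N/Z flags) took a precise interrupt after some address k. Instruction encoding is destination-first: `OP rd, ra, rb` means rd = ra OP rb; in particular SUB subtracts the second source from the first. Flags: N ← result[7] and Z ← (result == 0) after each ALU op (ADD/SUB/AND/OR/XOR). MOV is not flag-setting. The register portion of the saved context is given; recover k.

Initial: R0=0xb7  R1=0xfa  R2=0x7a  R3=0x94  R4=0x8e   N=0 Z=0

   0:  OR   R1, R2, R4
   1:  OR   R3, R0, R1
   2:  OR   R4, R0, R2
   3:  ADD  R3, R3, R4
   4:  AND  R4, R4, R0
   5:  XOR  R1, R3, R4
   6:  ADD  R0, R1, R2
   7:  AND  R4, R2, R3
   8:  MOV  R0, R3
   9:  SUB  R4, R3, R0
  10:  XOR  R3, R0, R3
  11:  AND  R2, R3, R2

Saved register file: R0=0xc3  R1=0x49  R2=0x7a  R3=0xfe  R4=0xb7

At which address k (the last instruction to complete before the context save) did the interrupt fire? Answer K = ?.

K = 6

after  0: R0=0xb7 R1=0xfe R2=0x7a R3=0x94 R4=0x8e  N=1 Z=0
after  1: R0=0xb7 R1=0xfe R2=0x7a R3=0xff R4=0x8e  N=1 Z=0
after  2: R0=0xb7 R1=0xfe R2=0x7a R3=0xff R4=0xff  N=1 Z=0
after  3: R0=0xb7 R1=0xfe R2=0x7a R3=0xfe R4=0xff  N=1 Z=0
after  4: R0=0xb7 R1=0xfe R2=0x7a R3=0xfe R4=0xb7  N=1 Z=0
after  5: R0=0xb7 R1=0x49 R2=0x7a R3=0xfe R4=0xb7  N=0 Z=0
after  6: R0=0xc3 R1=0x49 R2=0x7a R3=0xfe R4=0xb7  N=1 Z=0
-- IRQ taken; context saved, return-PC = 7 --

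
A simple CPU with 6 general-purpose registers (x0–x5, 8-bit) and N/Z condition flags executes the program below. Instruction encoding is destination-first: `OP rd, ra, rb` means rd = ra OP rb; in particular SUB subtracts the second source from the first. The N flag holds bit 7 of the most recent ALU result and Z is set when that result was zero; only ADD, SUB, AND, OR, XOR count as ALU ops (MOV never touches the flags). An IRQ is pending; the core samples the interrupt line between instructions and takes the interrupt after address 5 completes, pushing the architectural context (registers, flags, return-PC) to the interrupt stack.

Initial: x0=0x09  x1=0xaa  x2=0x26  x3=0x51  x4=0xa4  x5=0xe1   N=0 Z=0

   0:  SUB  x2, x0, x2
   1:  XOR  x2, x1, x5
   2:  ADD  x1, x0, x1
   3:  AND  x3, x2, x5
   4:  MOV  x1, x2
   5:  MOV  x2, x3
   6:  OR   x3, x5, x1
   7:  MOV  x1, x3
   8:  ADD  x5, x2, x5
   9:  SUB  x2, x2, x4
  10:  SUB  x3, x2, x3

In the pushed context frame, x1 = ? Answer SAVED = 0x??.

after  0: x0=0x09 x1=0xaa x2=0xe3 x3=0x51 x4=0xa4 x5=0xe1  N=1 Z=0
after  1: x0=0x09 x1=0xaa x2=0x4b x3=0x51 x4=0xa4 x5=0xe1  N=0 Z=0
after  2: x0=0x09 x1=0xb3 x2=0x4b x3=0x51 x4=0xa4 x5=0xe1  N=1 Z=0
after  3: x0=0x09 x1=0xb3 x2=0x4b x3=0x41 x4=0xa4 x5=0xe1  N=0 Z=0
after  4: x0=0x09 x1=0x4b x2=0x4b x3=0x41 x4=0xa4 x5=0xe1  N=0 Z=0
after  5: x0=0x09 x1=0x4b x2=0x41 x3=0x41 x4=0xa4 x5=0xe1  N=0 Z=0
-- IRQ taken; context saved, return-PC = 6 --

SAVED = 0x4b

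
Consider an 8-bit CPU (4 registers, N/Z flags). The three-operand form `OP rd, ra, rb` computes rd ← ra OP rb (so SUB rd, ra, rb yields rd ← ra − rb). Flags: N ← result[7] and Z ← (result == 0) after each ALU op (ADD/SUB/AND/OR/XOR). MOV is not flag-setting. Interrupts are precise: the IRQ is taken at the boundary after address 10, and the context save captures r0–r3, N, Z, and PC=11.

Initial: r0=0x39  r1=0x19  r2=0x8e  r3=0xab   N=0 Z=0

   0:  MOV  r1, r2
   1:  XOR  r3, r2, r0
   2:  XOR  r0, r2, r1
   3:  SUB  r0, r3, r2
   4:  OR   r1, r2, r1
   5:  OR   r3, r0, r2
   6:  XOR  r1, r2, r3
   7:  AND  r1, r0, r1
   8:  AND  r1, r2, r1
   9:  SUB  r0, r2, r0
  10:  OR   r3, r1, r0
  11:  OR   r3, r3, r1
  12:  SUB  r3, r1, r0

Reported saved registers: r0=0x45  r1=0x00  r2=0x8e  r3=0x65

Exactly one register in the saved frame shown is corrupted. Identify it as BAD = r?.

BAD = r0

after  0: r0=0x39 r1=0x8e r2=0x8e r3=0xab  N=0 Z=0
after  1: r0=0x39 r1=0x8e r2=0x8e r3=0xb7  N=1 Z=0
after  2: r0=0x00 r1=0x8e r2=0x8e r3=0xb7  N=0 Z=1
after  3: r0=0x29 r1=0x8e r2=0x8e r3=0xb7  N=0 Z=0
after  4: r0=0x29 r1=0x8e r2=0x8e r3=0xb7  N=1 Z=0
after  5: r0=0x29 r1=0x8e r2=0x8e r3=0xaf  N=1 Z=0
after  6: r0=0x29 r1=0x21 r2=0x8e r3=0xaf  N=0 Z=0
after  7: r0=0x29 r1=0x21 r2=0x8e r3=0xaf  N=0 Z=0
after  8: r0=0x29 r1=0x00 r2=0x8e r3=0xaf  N=0 Z=1
after  9: r0=0x65 r1=0x00 r2=0x8e r3=0xaf  N=0 Z=0
after 10: r0=0x65 r1=0x00 r2=0x8e r3=0x65  N=0 Z=0
-- IRQ taken; context saved, return-PC = 11 --
mismatch: r0: reported 0x45 vs actual 0x65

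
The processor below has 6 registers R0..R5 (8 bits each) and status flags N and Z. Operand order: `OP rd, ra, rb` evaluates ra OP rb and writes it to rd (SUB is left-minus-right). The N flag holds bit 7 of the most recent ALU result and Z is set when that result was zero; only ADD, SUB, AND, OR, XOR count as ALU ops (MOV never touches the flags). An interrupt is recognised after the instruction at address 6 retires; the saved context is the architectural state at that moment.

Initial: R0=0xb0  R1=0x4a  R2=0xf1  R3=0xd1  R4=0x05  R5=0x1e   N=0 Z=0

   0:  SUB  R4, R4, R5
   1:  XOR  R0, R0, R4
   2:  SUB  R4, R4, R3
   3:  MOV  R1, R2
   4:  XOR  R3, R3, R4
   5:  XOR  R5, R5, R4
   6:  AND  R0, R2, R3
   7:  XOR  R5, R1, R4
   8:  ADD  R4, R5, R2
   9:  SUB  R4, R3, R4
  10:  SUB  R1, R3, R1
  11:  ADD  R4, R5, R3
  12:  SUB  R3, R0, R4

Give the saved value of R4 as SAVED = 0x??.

after  0: R0=0xb0 R1=0x4a R2=0xf1 R3=0xd1 R4=0xe7 R5=0x1e  N=1 Z=0
after  1: R0=0x57 R1=0x4a R2=0xf1 R3=0xd1 R4=0xe7 R5=0x1e  N=0 Z=0
after  2: R0=0x57 R1=0x4a R2=0xf1 R3=0xd1 R4=0x16 R5=0x1e  N=0 Z=0
after  3: R0=0x57 R1=0xf1 R2=0xf1 R3=0xd1 R4=0x16 R5=0x1e  N=0 Z=0
after  4: R0=0x57 R1=0xf1 R2=0xf1 R3=0xc7 R4=0x16 R5=0x1e  N=1 Z=0
after  5: R0=0x57 R1=0xf1 R2=0xf1 R3=0xc7 R4=0x16 R5=0x08  N=0 Z=0
after  6: R0=0xc1 R1=0xf1 R2=0xf1 R3=0xc7 R4=0x16 R5=0x08  N=1 Z=0
-- IRQ taken; context saved, return-PC = 7 --

SAVED = 0x16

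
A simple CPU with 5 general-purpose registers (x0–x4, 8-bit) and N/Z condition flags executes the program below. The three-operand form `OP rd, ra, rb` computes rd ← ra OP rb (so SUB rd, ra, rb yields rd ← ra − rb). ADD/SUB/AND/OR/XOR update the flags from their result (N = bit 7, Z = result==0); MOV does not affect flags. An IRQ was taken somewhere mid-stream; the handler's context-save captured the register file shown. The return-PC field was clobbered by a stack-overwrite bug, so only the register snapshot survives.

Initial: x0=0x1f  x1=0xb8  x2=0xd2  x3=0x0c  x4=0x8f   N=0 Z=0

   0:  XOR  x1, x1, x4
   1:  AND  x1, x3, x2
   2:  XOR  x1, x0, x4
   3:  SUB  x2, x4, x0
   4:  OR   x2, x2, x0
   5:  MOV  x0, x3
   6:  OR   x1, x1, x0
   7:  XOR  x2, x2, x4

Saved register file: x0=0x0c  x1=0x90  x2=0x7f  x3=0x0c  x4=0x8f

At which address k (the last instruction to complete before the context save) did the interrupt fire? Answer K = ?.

after  0: x0=0x1f x1=0x37 x2=0xd2 x3=0x0c x4=0x8f  N=0 Z=0
after  1: x0=0x1f x1=0x00 x2=0xd2 x3=0x0c x4=0x8f  N=0 Z=1
after  2: x0=0x1f x1=0x90 x2=0xd2 x3=0x0c x4=0x8f  N=1 Z=0
after  3: x0=0x1f x1=0x90 x2=0x70 x3=0x0c x4=0x8f  N=0 Z=0
after  4: x0=0x1f x1=0x90 x2=0x7f x3=0x0c x4=0x8f  N=0 Z=0
after  5: x0=0x0c x1=0x90 x2=0x7f x3=0x0c x4=0x8f  N=0 Z=0
-- IRQ taken; context saved, return-PC = 6 --

K = 5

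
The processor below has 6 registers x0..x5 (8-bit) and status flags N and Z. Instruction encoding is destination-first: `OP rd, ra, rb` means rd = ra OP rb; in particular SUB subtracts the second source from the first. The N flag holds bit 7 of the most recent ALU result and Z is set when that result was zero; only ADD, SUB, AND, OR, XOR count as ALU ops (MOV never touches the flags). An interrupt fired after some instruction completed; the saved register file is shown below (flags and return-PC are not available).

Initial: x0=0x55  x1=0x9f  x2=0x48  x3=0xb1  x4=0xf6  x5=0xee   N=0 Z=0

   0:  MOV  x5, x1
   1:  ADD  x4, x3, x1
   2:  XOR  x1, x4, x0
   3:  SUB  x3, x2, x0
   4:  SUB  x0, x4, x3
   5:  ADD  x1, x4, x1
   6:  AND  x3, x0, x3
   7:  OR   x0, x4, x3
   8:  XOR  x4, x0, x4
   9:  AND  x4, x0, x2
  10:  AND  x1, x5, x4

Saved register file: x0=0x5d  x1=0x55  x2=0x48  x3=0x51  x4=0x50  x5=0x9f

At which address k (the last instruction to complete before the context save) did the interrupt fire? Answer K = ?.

after  0: x0=0x55 x1=0x9f x2=0x48 x3=0xb1 x4=0xf6 x5=0x9f  N=0 Z=0
after  1: x0=0x55 x1=0x9f x2=0x48 x3=0xb1 x4=0x50 x5=0x9f  N=0 Z=0
after  2: x0=0x55 x1=0x05 x2=0x48 x3=0xb1 x4=0x50 x5=0x9f  N=0 Z=0
after  3: x0=0x55 x1=0x05 x2=0x48 x3=0xf3 x4=0x50 x5=0x9f  N=1 Z=0
after  4: x0=0x5d x1=0x05 x2=0x48 x3=0xf3 x4=0x50 x5=0x9f  N=0 Z=0
after  5: x0=0x5d x1=0x55 x2=0x48 x3=0xf3 x4=0x50 x5=0x9f  N=0 Z=0
after  6: x0=0x5d x1=0x55 x2=0x48 x3=0x51 x4=0x50 x5=0x9f  N=0 Z=0
-- IRQ taken; context saved, return-PC = 7 --

K = 6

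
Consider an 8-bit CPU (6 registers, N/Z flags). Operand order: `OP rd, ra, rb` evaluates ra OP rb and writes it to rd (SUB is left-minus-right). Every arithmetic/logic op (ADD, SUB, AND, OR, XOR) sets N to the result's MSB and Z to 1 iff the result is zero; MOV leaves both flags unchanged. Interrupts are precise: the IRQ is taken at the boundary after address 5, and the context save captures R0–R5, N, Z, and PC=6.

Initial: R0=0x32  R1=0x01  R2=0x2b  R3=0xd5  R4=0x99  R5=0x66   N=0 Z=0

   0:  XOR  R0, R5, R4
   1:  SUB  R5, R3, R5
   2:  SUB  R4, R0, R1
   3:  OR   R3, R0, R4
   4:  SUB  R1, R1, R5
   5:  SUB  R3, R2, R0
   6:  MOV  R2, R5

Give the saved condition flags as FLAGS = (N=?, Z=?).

after  0: R0=0xff R1=0x01 R2=0x2b R3=0xd5 R4=0x99 R5=0x66  N=1 Z=0
after  1: R0=0xff R1=0x01 R2=0x2b R3=0xd5 R4=0x99 R5=0x6f  N=0 Z=0
after  2: R0=0xff R1=0x01 R2=0x2b R3=0xd5 R4=0xfe R5=0x6f  N=1 Z=0
after  3: R0=0xff R1=0x01 R2=0x2b R3=0xff R4=0xfe R5=0x6f  N=1 Z=0
after  4: R0=0xff R1=0x92 R2=0x2b R3=0xff R4=0xfe R5=0x6f  N=1 Z=0
after  5: R0=0xff R1=0x92 R2=0x2b R3=0x2c R4=0xfe R5=0x6f  N=0 Z=0
-- IRQ taken; context saved, return-PC = 6 --

FLAGS = (N=0, Z=0)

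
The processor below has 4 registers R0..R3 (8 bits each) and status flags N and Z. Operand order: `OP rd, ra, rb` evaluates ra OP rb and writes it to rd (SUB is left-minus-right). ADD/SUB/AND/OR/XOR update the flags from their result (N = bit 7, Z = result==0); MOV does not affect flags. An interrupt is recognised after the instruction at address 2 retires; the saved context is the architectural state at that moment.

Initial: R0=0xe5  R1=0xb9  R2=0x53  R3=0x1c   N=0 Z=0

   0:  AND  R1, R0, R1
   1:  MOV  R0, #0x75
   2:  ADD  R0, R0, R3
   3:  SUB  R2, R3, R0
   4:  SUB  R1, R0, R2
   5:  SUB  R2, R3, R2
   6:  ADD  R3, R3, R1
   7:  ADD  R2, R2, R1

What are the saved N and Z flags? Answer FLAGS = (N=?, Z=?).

after  0: R0=0xe5 R1=0xa1 R2=0x53 R3=0x1c  N=1 Z=0
after  1: R0=0x75 R1=0xa1 R2=0x53 R3=0x1c  N=1 Z=0
after  2: R0=0x91 R1=0xa1 R2=0x53 R3=0x1c  N=1 Z=0
-- IRQ taken; context saved, return-PC = 3 --

FLAGS = (N=1, Z=0)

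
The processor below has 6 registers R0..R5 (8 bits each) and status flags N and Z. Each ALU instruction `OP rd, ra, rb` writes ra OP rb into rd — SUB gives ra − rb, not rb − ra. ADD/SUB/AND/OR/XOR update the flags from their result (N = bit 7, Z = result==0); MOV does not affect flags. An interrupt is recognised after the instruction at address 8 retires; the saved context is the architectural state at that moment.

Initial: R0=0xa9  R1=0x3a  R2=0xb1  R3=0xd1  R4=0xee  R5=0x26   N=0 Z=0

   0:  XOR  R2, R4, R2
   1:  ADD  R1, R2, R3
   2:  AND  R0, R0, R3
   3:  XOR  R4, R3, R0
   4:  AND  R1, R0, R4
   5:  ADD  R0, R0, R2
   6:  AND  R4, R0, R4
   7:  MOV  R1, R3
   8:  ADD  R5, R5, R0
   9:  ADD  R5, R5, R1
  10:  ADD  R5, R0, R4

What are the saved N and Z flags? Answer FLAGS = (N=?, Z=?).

FLAGS = (N=0, Z=0)

after  0: R0=0xa9 R1=0x3a R2=0x5f R3=0xd1 R4=0xee R5=0x26  N=0 Z=0
after  1: R0=0xa9 R1=0x30 R2=0x5f R3=0xd1 R4=0xee R5=0x26  N=0 Z=0
after  2: R0=0x81 R1=0x30 R2=0x5f R3=0xd1 R4=0xee R5=0x26  N=1 Z=0
after  3: R0=0x81 R1=0x30 R2=0x5f R3=0xd1 R4=0x50 R5=0x26  N=0 Z=0
after  4: R0=0x81 R1=0x00 R2=0x5f R3=0xd1 R4=0x50 R5=0x26  N=0 Z=1
after  5: R0=0xe0 R1=0x00 R2=0x5f R3=0xd1 R4=0x50 R5=0x26  N=1 Z=0
after  6: R0=0xe0 R1=0x00 R2=0x5f R3=0xd1 R4=0x40 R5=0x26  N=0 Z=0
after  7: R0=0xe0 R1=0xd1 R2=0x5f R3=0xd1 R4=0x40 R5=0x26  N=0 Z=0
after  8: R0=0xe0 R1=0xd1 R2=0x5f R3=0xd1 R4=0x40 R5=0x06  N=0 Z=0
-- IRQ taken; context saved, return-PC = 9 --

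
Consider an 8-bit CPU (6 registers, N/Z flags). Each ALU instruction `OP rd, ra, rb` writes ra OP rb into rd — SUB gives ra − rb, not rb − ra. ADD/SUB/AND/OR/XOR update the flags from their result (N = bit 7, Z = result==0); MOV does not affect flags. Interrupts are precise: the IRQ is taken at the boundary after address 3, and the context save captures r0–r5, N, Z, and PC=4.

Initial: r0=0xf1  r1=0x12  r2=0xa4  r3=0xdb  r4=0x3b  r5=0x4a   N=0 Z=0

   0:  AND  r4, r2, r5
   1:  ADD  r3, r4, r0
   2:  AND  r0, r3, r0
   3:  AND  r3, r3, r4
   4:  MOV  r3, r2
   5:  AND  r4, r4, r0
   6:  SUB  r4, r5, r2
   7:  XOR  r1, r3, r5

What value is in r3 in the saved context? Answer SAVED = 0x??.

after  0: r0=0xf1 r1=0x12 r2=0xa4 r3=0xdb r4=0x00 r5=0x4a  N=0 Z=1
after  1: r0=0xf1 r1=0x12 r2=0xa4 r3=0xf1 r4=0x00 r5=0x4a  N=1 Z=0
after  2: r0=0xf1 r1=0x12 r2=0xa4 r3=0xf1 r4=0x00 r5=0x4a  N=1 Z=0
after  3: r0=0xf1 r1=0x12 r2=0xa4 r3=0x00 r4=0x00 r5=0x4a  N=0 Z=1
-- IRQ taken; context saved, return-PC = 4 --

SAVED = 0x00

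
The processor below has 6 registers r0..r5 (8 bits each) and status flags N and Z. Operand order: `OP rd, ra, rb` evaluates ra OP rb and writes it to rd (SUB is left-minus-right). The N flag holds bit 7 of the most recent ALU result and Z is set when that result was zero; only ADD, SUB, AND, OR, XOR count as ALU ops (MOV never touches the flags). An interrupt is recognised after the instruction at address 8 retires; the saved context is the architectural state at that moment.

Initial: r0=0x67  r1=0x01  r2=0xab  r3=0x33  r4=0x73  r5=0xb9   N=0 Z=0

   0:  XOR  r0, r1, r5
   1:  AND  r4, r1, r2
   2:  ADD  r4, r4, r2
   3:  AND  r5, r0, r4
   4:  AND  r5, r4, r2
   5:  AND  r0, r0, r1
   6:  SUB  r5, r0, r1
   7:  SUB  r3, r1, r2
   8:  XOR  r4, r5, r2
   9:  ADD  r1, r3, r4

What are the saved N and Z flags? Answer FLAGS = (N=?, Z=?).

FLAGS = (N=0, Z=0)

after  0: r0=0xb8 r1=0x01 r2=0xab r3=0x33 r4=0x73 r5=0xb9  N=1 Z=0
after  1: r0=0xb8 r1=0x01 r2=0xab r3=0x33 r4=0x01 r5=0xb9  N=0 Z=0
after  2: r0=0xb8 r1=0x01 r2=0xab r3=0x33 r4=0xac r5=0xb9  N=1 Z=0
after  3: r0=0xb8 r1=0x01 r2=0xab r3=0x33 r4=0xac r5=0xa8  N=1 Z=0
after  4: r0=0xb8 r1=0x01 r2=0xab r3=0x33 r4=0xac r5=0xa8  N=1 Z=0
after  5: r0=0x00 r1=0x01 r2=0xab r3=0x33 r4=0xac r5=0xa8  N=0 Z=1
after  6: r0=0x00 r1=0x01 r2=0xab r3=0x33 r4=0xac r5=0xff  N=1 Z=0
after  7: r0=0x00 r1=0x01 r2=0xab r3=0x56 r4=0xac r5=0xff  N=0 Z=0
after  8: r0=0x00 r1=0x01 r2=0xab r3=0x56 r4=0x54 r5=0xff  N=0 Z=0
-- IRQ taken; context saved, return-PC = 9 --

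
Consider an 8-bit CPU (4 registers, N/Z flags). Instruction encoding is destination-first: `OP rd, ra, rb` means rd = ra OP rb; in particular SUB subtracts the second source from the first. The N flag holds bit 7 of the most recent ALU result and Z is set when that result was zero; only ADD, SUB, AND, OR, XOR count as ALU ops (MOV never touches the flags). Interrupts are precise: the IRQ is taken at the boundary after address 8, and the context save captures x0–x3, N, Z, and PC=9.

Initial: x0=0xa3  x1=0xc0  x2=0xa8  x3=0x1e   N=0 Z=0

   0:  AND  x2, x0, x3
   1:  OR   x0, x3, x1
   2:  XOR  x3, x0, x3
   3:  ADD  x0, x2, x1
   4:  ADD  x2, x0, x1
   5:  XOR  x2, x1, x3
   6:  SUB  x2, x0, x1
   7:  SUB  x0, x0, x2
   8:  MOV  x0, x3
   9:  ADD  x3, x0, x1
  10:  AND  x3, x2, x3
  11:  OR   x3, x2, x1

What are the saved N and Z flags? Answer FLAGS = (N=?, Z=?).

FLAGS = (N=1, Z=0)

after  0: x0=0xa3 x1=0xc0 x2=0x02 x3=0x1e  N=0 Z=0
after  1: x0=0xde x1=0xc0 x2=0x02 x3=0x1e  N=1 Z=0
after  2: x0=0xde x1=0xc0 x2=0x02 x3=0xc0  N=1 Z=0
after  3: x0=0xc2 x1=0xc0 x2=0x02 x3=0xc0  N=1 Z=0
after  4: x0=0xc2 x1=0xc0 x2=0x82 x3=0xc0  N=1 Z=0
after  5: x0=0xc2 x1=0xc0 x2=0x00 x3=0xc0  N=0 Z=1
after  6: x0=0xc2 x1=0xc0 x2=0x02 x3=0xc0  N=0 Z=0
after  7: x0=0xc0 x1=0xc0 x2=0x02 x3=0xc0  N=1 Z=0
after  8: x0=0xc0 x1=0xc0 x2=0x02 x3=0xc0  N=1 Z=0
-- IRQ taken; context saved, return-PC = 9 --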